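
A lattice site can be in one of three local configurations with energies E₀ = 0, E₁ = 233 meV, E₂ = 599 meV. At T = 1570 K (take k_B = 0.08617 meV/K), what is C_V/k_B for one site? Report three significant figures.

0.550

k_BT = 0.08617 × 1570 K = 135.29 meV.
Eᵢ/kT = 0, 1.7222, 4.4275.
Z = Σ e^(−Eᵢ/kT) = e^(−0) + e^(−1.7222) + e^(−4.4275) = 1.0000 + 0.17867 + 0.011944 = 1.1906.
⟨E⟩ = 40.975 meV, ⟨E²⟩ = 11746 meV².
C_V/k_B = (⟨E²⟩ − ⟨E⟩²)/(kT)² = (11746 − 1679.0)/18303 = 0.550.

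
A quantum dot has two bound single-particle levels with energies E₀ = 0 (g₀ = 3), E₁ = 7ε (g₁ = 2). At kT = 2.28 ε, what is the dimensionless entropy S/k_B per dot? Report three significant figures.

1.22

Eᵢ/kT = 0, 3.0702.
Z = Σ gᵢe^(−Eᵢ/kT) = 3·e^(−0) + 2·e^(−3.0702) = 3.0000 + 0.092824 = 3.0928.
⟨E⟩ = Σ EᵢPᵢ = 0.21009 ε.
S/k_B = ln Z + ⟨E⟩/kT = ln(3.0928) + 0.21009/2.28 = 1.1291 + 0.092145 = 1.22.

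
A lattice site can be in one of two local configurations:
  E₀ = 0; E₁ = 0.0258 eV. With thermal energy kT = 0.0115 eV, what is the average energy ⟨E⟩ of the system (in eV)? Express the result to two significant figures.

Eᵢ/kT = 0, 2.243.
Z = Σ e^(−Eᵢ/kT) = e^(−0) + e^(−2.243) = 1.000 + 0.1061 = 1.106.
⟨E⟩ = Σ Eᵢ e^(−Eᵢ/kT) / Z = (0·1.000 + 0.0258·0.1061) / 1.106 = 0.0025 eV.

0.0025 eV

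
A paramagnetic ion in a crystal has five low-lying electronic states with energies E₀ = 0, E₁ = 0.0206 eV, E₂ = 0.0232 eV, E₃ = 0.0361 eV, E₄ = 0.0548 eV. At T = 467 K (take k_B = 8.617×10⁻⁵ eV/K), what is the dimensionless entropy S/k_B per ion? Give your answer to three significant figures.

1.51

k_BT = 8.617×10⁻⁵ × 467 K = 0.040241 eV.
Eᵢ/kT = 0, 0.51192, 0.57653, 0.89710, 1.3618.
Z = Σ e^(−Eᵢ/kT) = e^(−0) + e^(−0.51192) + e^(−0.57653) + e^(−0.89710) + e^(−1.3618) = 1.0000 + 0.59934 + 0.56184 + 0.40775 + 0.25620 = 2.8251.
⟨E⟩ = Σ EᵢPᵢ = 0.019164 eV.
S/k_B = ln Z + ⟨E⟩/kT = ln(2.8251) + 0.019164/0.040241 = 1.0385 + 0.47623 = 1.51.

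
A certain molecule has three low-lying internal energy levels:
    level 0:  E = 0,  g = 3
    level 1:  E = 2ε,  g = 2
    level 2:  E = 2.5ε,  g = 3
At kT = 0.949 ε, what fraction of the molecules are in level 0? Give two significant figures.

Eᵢ/kT = 0, 2.107, 2.634.
Z = Σ gᵢe^(−Eᵢ/kT) = 3·e^(−0) + 2·e^(−2.107) + 3·e^(−2.634) = 3.000 + 0.2432 + 0.2154 = 3.459.
P₀ = g₀ e^(−E₀/kT) / Z = 3.000/3.459 = 0.87.

0.87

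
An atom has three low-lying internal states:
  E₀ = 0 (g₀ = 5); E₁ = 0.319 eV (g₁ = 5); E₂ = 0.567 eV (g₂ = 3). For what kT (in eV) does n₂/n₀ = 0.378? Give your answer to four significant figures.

1.227 eV

n₂/n₀ = (g₂/g₀) exp[−(E₂−E₀)/kT] = 0.378.
⇒ (E₂−E₀)/kT = ln((3/5)/0.378) = ln(1.58730) = 0.462034.
kT = 0.567 eV / 0.462034 = 1.227 eV.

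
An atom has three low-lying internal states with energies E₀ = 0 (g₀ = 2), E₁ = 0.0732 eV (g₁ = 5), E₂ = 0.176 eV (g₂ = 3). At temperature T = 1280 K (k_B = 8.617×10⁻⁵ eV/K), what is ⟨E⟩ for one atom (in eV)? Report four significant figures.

0.05702 eV

k_BT = 8.617×10⁻⁵ × 1280 K = 0.110298 eV.
Eᵢ/kT = 0, 0.663657, 1.59568.
Z = Σ gᵢe^(−Eᵢ/kT) = 2·e^(−0) + 5·e^(−0.663657) + 3·e^(−1.59568) = 2.00000 + 2.57482 + 0.608312 = 5.18313.
⟨E⟩ = Σ Eᵢ gᵢe^(−Eᵢ/kT) / Z = (0·2.00000 + 0.0732·2.57482 + 0.176·0.608312) / 5.18313 = 0.05702 eV.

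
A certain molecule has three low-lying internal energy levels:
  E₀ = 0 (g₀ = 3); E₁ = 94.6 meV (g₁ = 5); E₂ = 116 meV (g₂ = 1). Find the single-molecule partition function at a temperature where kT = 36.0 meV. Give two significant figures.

Z = 3.4

Eᵢ/kT = 0, 2.628, 3.222.
Z = Σ gᵢe^(−Eᵢ/kT) = 3·e^(−0) + 5·e^(−2.628) + 1·e^(−3.222) = 3.000 + 0.3611 + 0.03988 = 3.401.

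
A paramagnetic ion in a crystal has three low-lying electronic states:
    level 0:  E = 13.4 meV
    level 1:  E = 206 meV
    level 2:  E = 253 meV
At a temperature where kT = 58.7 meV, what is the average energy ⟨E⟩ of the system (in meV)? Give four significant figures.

24.10 meV

Eᵢ/kT = 0.228279, 3.50937, 4.31005.
Z = Σ e^(−Eᵢ/kT) = e^(−0.228279) + e^(−3.50937) + e^(−4.31005) = 0.795902 + 0.0299158 + 0.0134329 = 0.839251.
⟨E⟩ = Σ Eᵢ e^(−Eᵢ/kT) / Z = (13.4·0.795902 + 206·0.0299158 + 253·0.0134329) / 0.839251 = 24.10 meV.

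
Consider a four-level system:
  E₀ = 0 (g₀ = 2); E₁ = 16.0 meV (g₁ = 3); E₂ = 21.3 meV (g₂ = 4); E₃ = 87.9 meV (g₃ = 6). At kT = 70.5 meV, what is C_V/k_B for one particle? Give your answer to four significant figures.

Eᵢ/kT = 0, 0.226950, 0.302128, 1.24681.
Z = Σ gᵢe^(−Eᵢ/kT) = 2·e^(−0) + 3·e^(−0.226950) + 4·e^(−0.302128) + 6·e^(−1.24681) = 2.00000 + 2.39088 + 2.95697 + 1.72452 = 9.07237.
⟨E⟩ = 27.8673 meV, ⟨E²⟩ = 1684.01 meV².
C_V/k_B = (⟨E²⟩ − ⟨E⟩²)/(kT)² = (1684.01 − 776.586)/4970.25 = 0.1826.

0.1826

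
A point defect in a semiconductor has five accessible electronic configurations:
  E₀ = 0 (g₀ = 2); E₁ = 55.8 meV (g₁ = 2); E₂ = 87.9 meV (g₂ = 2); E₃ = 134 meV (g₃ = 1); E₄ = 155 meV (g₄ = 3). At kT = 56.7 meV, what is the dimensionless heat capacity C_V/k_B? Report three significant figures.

Eᵢ/kT = 0, 0.98413, 1.5503, 2.3633, 2.7337.
Z = Σ gᵢe^(−Eᵢ/kT) = 2·e^(−0) + 2·e^(−0.98413) + 2·e^(−1.5503) + 1·e^(−2.3633) + 3·e^(−2.7337) = 2.0000 + 0.74753 + 0.42437 + 0.094109 + 0.19494 = 3.4609.
⟨E⟩ = 35.205 meV, ⟨E²⟩ = 3461.4 meV².
C_V/k_B = (⟨E²⟩ − ⟨E⟩²)/(kT)² = (3461.4 − 1239.4)/3214.9 = 0.691.

0.691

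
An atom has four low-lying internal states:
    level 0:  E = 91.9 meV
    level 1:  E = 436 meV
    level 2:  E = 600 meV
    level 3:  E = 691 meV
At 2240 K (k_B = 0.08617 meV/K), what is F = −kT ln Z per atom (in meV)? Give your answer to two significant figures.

44 meV

k_BT = 0.08617 × 2240 K = 193.0 meV.
Eᵢ/kT = 0.4762, 2.259, 3.109, 3.580.
Z = Σ e^(−Eᵢ/kT) = e^(−0.4762) + e^(−2.259) + e^(−3.109) + e^(−3.580) = 0.6211 + 0.1045 + 0.04465 + 0.02788 = 0.7981.
F = −kT ln Z = −193.0 × ln(0.7981) = −193.0 × -0.2255 = 44 meV.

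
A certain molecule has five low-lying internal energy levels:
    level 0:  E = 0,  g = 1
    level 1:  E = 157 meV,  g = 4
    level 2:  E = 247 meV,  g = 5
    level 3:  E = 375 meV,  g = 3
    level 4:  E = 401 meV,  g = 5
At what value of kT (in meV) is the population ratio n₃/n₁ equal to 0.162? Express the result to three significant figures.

142 meV

n₃/n₁ = (g₃/g₁) exp[−(E₃−E₁)/kT] = 0.162.
⇒ (E₃−E₁)/kT = ln((3/4)/0.162) = ln(4.6296) = 1.5325.
kT = 218 meV / 1.5325 = 142 meV.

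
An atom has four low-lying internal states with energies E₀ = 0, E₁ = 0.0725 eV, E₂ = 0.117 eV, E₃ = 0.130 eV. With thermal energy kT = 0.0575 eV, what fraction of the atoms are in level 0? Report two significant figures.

0.66

Eᵢ/kT = 0, 1.261, 2.035, 2.261.
Z = Σ e^(−Eᵢ/kT) = e^(−0) + e^(−1.261) + e^(−2.035) + e^(−2.261) = 1.000 + 0.2834 + 0.1307 + 0.1042 = 1.518.
P₀ = e^(−E₀/kT) / Z = 1.000/1.518 = 0.66.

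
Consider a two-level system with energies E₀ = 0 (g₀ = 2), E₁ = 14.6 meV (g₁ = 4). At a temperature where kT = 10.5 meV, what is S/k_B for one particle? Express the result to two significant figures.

Eᵢ/kT = 0, 1.390.
Z = Σ gᵢe^(−Eᵢ/kT) = 2·e^(−0) + 4·e^(−1.390) = 2.000 + 0.9963 = 2.996.
⟨E⟩ = Σ EᵢPᵢ = 4.855 meV.
S/k_B = ln Z + ⟨E⟩/kT = ln(2.996) + 4.855/10.5 = 1.097 + 0.4624 = 1.6.

1.6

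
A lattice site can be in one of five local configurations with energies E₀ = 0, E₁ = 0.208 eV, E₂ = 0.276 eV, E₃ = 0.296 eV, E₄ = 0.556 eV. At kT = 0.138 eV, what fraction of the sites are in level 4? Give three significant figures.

0.0119

Eᵢ/kT = 0, 1.5072, 2.0000, 2.1449, 4.0290.
Z = Σ e^(−Eᵢ/kT) = e^(−0) + e^(−1.5072) + e^(−2.0000) + e^(−2.1449) + e^(−4.0290) = 1.0000 + 0.22153 + 0.13534 + 0.11708 + 0.017792 = 1.4917.
P₄ = e^(−E₄/kT) / Z = 0.017792/1.4917 = 0.0119.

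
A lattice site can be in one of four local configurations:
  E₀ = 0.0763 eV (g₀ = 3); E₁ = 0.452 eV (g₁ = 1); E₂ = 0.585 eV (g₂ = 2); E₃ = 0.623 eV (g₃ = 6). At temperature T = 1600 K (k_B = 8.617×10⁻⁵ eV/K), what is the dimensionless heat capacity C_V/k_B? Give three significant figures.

k_BT = 8.617×10⁻⁵ × 1600 K = 0.13787 eV.
Eᵢ/kT = 0.55342, 3.2785, 4.2431, 4.5187.
Z = Σ gᵢe^(−Eᵢ/kT) = 3·e^(−0.55342) + 1·e^(−3.2785) + 2·e^(−4.2431) + 6·e^(−4.5187) = 1.7249 + 0.037685 + 0.028726 + 0.065419 = 1.8567.
⟨E⟩ = 0.11106 eV, ⟨E²⟩ = 0.028525 eV².
C_V/k_B = (⟨E²⟩ − ⟨E⟩²)/(kT)² = (0.028525 − 0.012334)/0.019008 = 0.852.

0.852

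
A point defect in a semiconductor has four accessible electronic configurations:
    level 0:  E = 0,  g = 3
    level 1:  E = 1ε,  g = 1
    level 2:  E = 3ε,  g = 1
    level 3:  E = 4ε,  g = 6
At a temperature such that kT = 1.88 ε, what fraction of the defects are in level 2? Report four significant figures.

Eᵢ/kT = 0, 0.531915, 1.59574, 2.12766.
Z = Σ gᵢe^(−Eᵢ/kT) = 3·e^(−0) + 1·e^(−0.531915) + 1·e^(−1.59574) + 6·e^(−2.12766) = 3.00000 + 0.587479 + 0.202758 + 0.714694 = 4.50493.
P₂ = g₂ e^(−E₂/kT) / Z = 0.202758/4.50493 = 0.04501.

0.04501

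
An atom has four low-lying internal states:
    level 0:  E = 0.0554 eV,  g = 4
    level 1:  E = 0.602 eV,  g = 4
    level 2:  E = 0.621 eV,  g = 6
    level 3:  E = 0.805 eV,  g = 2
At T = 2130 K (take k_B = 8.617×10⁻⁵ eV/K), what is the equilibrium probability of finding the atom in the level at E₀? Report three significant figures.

k_BT = 8.617×10⁻⁵ × 2130 K = 0.18354 eV.
Eᵢ/kT = 0.30184, 3.2799, 3.3835, 4.3860.
Z = Σ gᵢe^(−Eᵢ/kT) = 4·e^(−0.30184) + 4·e^(−3.2799) + 6·e^(−3.3835) + 2·e^(−4.3860) = 2.9578 + 0.15053 + 0.20357 + 0.024901 = 3.3368.
P₀ = g₀ e^(−E₀/kT) / Z = 2.9578/3.3368 = 0.886.

0.886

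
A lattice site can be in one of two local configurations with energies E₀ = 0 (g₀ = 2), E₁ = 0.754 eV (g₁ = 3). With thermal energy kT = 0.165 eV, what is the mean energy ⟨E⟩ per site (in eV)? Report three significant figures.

0.0115 eV

Eᵢ/kT = 0, 4.5697.
Z = Σ gᵢe^(−Eᵢ/kT) = 2·e^(−0) + 3·e^(−4.5697) = 2.0000 + 0.031083 = 2.0311.
⟨E⟩ = Σ Eᵢ gᵢe^(−Eᵢ/kT) / Z = (0·2.0000 + 0.754·0.031083) / 2.0311 = 0.0115 eV.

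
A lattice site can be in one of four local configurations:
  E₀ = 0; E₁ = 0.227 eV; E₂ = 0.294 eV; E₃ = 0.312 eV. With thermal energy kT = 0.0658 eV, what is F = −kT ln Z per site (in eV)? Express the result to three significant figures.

-0.00333 eV

Eᵢ/kT = 0, 3.4498, 4.4681, 4.7416.
Z = Σ e^(−Eᵢ/kT) = e^(−0) + e^(−3.4498) + e^(−4.4681) + e^(−4.7416) = 1.0000 + 0.031752 + 0.011469 + 0.0087247 = 1.0519.
F = −kT ln Z = −0.0658 × ln(1.0519) = −0.0658 × 0.050598 = -0.00333 eV.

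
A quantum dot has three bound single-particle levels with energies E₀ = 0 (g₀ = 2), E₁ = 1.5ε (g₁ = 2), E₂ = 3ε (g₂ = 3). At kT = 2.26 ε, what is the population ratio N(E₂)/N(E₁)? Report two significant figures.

n₂/n₁ = (g₂/g₁) exp[−(E₂−E₁)/kT] = (3/2) × exp(−(1.5ε)/(2.26ε)) = (3/2) × exp(-0.6637) = 0.77.

0.77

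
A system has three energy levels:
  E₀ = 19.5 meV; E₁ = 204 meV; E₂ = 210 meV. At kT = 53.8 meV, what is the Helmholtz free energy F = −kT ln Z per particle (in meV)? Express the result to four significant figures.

16.29 meV

Eᵢ/kT = 0.362454, 3.79182, 3.90335.
Z = Σ e^(−Eᵢ/kT) = e^(−0.362454) + e^(−3.79182) + e^(−3.90335) = 0.695966 + 0.0225545 + 0.0201742 = 0.738695.
F = −kT ln Z = −53.8 × ln(0.738695) = −53.8 × -0.302870 = 16.29 meV.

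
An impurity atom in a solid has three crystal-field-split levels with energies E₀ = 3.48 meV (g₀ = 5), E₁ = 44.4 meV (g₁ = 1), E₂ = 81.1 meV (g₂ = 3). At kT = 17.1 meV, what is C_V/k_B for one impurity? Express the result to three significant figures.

Eᵢ/kT = 0.20351, 2.5965, 4.7427.
Z = Σ gᵢe^(−Eᵢ/kT) = 5·e^(−0.20351) + 1·e^(−2.5965) + 3·e^(−4.7427) = 4.0793 + 0.074534 + 0.026145 = 4.1800.
⟨E⟩ = 4.6951 meV, ⟨E²⟩ = 88.109 meV².
C_V/k_B = (⟨E²⟩ − ⟨E⟩²)/(kT)² = (88.109 − 22.044)/292.41 = 0.226.

0.226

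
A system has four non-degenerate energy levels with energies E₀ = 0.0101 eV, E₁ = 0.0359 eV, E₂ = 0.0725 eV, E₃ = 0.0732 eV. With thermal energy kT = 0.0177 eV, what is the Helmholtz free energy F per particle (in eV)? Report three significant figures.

Eᵢ/kT = 0.57062, 2.0282, 4.0960, 4.1356.
Z = Σ e^(−Eᵢ/kT) = e^(−0.57062) + e^(−2.0282) + e^(−4.0960) + e^(−4.1356) = 0.56517 + 0.13157 + 0.016639 + 0.015993 = 0.72937.
F = −kT ln Z = −0.0177 × ln(0.72937) = −0.0177 × -0.31557 = 0.00559 eV.

0.00559 eV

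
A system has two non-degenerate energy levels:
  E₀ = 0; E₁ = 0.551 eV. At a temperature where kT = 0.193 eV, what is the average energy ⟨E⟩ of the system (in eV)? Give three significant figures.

0.0300 eV

Eᵢ/kT = 0, 2.8549.
Z = Σ e^(−Eᵢ/kT) = e^(−0) + e^(−2.8549) = 1.0000 + 0.057562 = 1.0576.
⟨E⟩ = Σ Eᵢ e^(−Eᵢ/kT) / Z = (0·1.0000 + 0.551·0.057562) / 1.0576 = 0.0300 eV.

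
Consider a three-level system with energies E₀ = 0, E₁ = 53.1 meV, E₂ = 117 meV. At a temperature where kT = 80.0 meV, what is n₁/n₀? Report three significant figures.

n₁/n₀ = exp[−(E₁−E₀)/kT] = exp(−(53.1 meV)/(80.0 meV)) = exp(-0.66375) = 0.515.

0.515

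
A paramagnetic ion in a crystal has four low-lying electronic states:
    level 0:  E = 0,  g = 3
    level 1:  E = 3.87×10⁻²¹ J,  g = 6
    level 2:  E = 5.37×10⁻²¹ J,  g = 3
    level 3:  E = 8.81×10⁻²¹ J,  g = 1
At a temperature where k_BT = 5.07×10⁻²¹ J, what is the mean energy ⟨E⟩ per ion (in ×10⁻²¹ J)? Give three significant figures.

2.56 ×10⁻²¹ J

Eᵢ/kT = 0, 0.76331, 1.0592, 1.7377.
Z = Σ gᵢe^(−Eᵢ/kT) = 3·e^(−0) + 6·e^(−0.76331) + 3·e^(−1.0592) + 1·e^(−1.7377) = 3.0000 + 2.7967 + 1.0402 + 0.17592 = 7.0128.
⟨E⟩ = Σ Eᵢ gᵢe^(−Eᵢ/kT) / Z = (0·3.0000 + 3.87·2.7967 + 5.37·1.0402 + 8.81·0.17592) / 7.0128 = 2.56 ×10⁻²¹ J.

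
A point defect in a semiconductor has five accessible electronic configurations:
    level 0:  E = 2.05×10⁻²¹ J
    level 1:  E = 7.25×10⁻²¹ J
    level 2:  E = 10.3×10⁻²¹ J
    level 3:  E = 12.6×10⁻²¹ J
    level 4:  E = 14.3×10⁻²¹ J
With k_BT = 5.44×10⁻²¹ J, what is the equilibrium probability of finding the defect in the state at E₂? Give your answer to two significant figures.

0.12

Eᵢ/kT = 0.3768, 1.333, 1.893, 2.316, 2.629.
Z = Σ e^(−Eᵢ/kT) = e^(−0.3768) + e^(−1.333) + e^(−1.893) + e^(−2.316) + e^(−2.629) = 0.6861 + 0.2637 + 0.1506 + 0.09867 + 0.07215 = 1.271.
P₂ = e^(−E₂/kT) / Z = 0.1506/1.271 = 0.12.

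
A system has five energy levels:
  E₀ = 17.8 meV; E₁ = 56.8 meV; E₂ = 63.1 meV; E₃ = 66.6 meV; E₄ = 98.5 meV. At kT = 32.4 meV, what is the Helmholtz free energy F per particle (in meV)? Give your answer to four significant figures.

-2.162 meV

Eᵢ/kT = 0.549383, 1.75309, 1.94753, 2.05556, 3.04012.
Z = Σ e^(−Eᵢ/kT) = e^(−0.549383) + e^(−1.75309) + e^(−1.94753) + e^(−2.05556) + e^(−3.04012) = 0.577306 + 0.173238 + 0.142626 + 0.128021 + 0.0478291 = 1.06902.
F = −kT ln Z = −32.4 × ln(1.06902) = −32.4 × 0.0667423 = -2.162 meV.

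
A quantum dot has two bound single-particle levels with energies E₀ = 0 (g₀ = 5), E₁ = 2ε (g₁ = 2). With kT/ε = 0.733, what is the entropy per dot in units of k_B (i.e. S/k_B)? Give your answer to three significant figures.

Eᵢ/kT = 0, 2.7285.
Z = Σ gᵢe^(−Eᵢ/kT) = 5·e^(−0) + 2·e^(−2.7285) = 5.0000 + 0.13063 = 5.1306.
⟨E⟩ = Σ EᵢPᵢ = 0.050922 ε.
S/k_B = ln Z + ⟨E⟩/kT = ln(5.1306) + 0.050922/0.733 = 1.6352 + 0.069471 = 1.70.

1.70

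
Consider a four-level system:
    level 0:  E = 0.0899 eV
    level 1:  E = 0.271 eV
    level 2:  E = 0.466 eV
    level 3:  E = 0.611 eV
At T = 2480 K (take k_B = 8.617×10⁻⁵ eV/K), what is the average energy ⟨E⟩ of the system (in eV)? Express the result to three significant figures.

0.201 eV

k_BT = 8.617×10⁻⁵ × 2480 K = 0.21370 eV.
Eᵢ/kT = 0.42068, 1.2681, 2.1806, 2.8591.
Z = Σ e^(−Eᵢ/kT) = e^(−0.42068) + e^(−1.2681) + e^(−2.1806) + e^(−2.8591) = 0.65660 + 0.28137 + 0.11297 + 0.057320 = 1.1083.
⟨E⟩ = Σ Eᵢ e^(−Eᵢ/kT) / Z = (0.0899·0.65660 + 0.271·0.28137 + 0.466·0.11297 + 0.611·0.057320) / 1.1083 = 0.201 eV.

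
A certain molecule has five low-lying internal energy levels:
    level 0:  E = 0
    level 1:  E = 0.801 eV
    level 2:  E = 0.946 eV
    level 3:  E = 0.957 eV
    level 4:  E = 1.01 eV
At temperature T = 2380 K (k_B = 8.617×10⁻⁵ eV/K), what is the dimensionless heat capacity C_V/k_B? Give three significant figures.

0.821

k_BT = 8.617×10⁻⁵ × 2380 K = 0.20508 eV.
Eᵢ/kT = 0, 3.9058, 4.6128, 4.6665, 4.9249.
Z = Σ e^(−Eᵢ/kT) = e^(−0) + e^(−3.9058) + e^(−4.6128) + e^(−4.6665) + e^(−4.9249) = 1.0000 + 0.020125 + 0.0099240 + 0.0094051 + 0.0072635 = 1.0467.
⟨E⟩ = 0.039978 eV, ⟨E²⟩ = 0.036129 eV².
C_V/k_B = (⟨E²⟩ − ⟨E⟩²)/(kT)² = (0.036129 − 0.0015982)/0.042058 = 0.821.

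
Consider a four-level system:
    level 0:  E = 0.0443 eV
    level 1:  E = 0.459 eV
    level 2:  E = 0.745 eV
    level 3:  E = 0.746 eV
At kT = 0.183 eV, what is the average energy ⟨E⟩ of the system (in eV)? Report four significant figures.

0.1083 eV

Eᵢ/kT = 0.242077, 2.50820, 4.07104, 4.07650.
Z = Σ e^(−Eᵢ/kT) = e^(−0.242077) + e^(−2.50820) + e^(−4.07104) + e^(−4.07650) = 0.784996 + 0.0814147 + 0.0170596 + 0.0169667 = 0.900437.
⟨E⟩ = Σ Eᵢ e^(−Eᵢ/kT) / Z = (0.0443·0.784996 + 0.459·0.0814147 + 0.745·0.0170596 + 0.746·0.0169667) / 0.900437 = 0.1083 eV.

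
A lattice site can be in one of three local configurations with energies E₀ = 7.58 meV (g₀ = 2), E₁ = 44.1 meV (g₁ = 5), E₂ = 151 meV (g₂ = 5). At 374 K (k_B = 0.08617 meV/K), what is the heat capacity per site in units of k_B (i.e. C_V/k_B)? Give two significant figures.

0.56

k_BT = 0.08617 × 374 K = 32.23 meV.
Eᵢ/kT = 0.2352, 1.368, 4.685.
Z = Σ gᵢe^(−Eᵢ/kT) = 2·e^(−0.2352) + 5·e^(−1.368) + 5·e^(−4.685) = 1.581 + 1.273 + 0.04616 = 2.900.
⟨E⟩ = 25.89 meV, ⟨E²⟩ = 1248 meV².
C_V/k_B = (⟨E²⟩ − ⟨E⟩²)/(kT)² = (1248 − 670.3)/1039 = 0.56.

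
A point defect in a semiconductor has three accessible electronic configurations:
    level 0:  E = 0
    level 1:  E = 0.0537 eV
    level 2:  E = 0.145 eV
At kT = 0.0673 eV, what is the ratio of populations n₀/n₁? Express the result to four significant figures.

n₀/n₁ = exp[−(E₀−E₁)/kT] = exp(−(-0.0537 eV)/(0.0673 eV)) = exp(0.797920) = 2.221.

2.221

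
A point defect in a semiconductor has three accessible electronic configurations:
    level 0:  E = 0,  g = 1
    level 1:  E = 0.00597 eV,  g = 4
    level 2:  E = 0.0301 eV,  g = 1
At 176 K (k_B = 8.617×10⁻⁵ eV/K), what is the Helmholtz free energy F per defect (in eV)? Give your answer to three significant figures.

k_BT = 8.617×10⁻⁵ × 176 K = 0.015166 eV.
Eᵢ/kT = 0, 0.39364, 1.9847.
Z = Σ gᵢe^(−Eᵢ/kT) = 1·e^(−0) + 4·e^(−0.39364) + 1·e^(−1.9847) = 1.0000 + 2.6984 + 0.13742 = 3.8358.
F = −kT ln Z = −0.015166 × ln(3.8358) = −0.015166 × 1.3444 = -0.0204 eV.

-0.0204 eV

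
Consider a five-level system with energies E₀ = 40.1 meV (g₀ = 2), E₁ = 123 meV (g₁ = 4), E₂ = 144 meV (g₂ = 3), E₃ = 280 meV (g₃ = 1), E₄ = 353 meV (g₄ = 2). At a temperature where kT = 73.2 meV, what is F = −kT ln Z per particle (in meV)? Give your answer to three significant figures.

-62.8 meV

Eᵢ/kT = 0.54781, 1.6803, 1.9672, 3.8251, 4.8224.
Z = Σ gᵢe^(−Eᵢ/kT) = 2·e^(−0.54781) + 4·e^(−1.6803) + 3·e^(−1.9672) + 1·e^(−3.8251) + 2·e^(−4.8224) = 1.1564 + 0.74527 + 0.41954 + 0.021816 + 0.016095 = 2.3591.
F = −kT ln Z = −73.2 × ln(2.3591) = −73.2 × 0.85828 = -62.8 meV.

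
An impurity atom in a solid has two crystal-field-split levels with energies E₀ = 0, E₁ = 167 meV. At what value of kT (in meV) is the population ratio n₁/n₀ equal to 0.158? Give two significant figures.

n₁/n₀ = exp[−(E₁−E₀)/kT] = 0.158.
⇒ (E₁−E₀)/kT = ln(1/0.158) = ln(6.329) = 1.845.
kT = 167 meV / 1.845 = 91 meV.

91 meV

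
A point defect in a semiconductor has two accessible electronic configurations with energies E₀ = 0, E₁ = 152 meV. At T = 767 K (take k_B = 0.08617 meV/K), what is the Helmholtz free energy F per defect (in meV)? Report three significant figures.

k_BT = 0.08617 × 767 K = 66.092 meV.
Eᵢ/kT = 0, 2.2998.
Z = Σ e^(−Eᵢ/kT) = e^(−0) + e^(−2.2998) = 1.0000 + 0.10028 = 1.1003.
F = −kT ln Z = −66.092 × ln(1.1003) = −66.092 × 0.095583 = -6.32 meV.

-6.32 meV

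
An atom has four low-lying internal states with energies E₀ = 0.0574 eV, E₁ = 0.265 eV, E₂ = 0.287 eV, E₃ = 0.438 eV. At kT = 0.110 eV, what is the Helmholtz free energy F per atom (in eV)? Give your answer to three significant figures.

0.0280 eV

Eᵢ/kT = 0.52182, 2.4091, 2.6091, 3.9818.
Z = Σ e^(−Eᵢ/kT) = e^(−0.52182) + e^(−2.4091) + e^(−2.6091) + e^(−3.9818) = 0.59344 + 0.089896 + 0.073601 + 0.018652 = 0.77559.
F = −kT ln Z = −0.110 × ln(0.77559) = −0.110 × -0.25413 = 0.0280 eV.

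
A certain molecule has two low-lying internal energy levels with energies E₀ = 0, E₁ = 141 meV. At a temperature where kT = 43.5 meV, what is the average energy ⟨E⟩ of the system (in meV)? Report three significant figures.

Eᵢ/kT = 0, 3.2414.
Z = Σ e^(−Eᵢ/kT) = e^(−0) + e^(−3.2414) = 1.0000 + 0.039109 = 1.0391.
⟨E⟩ = Σ Eᵢ e^(−Eᵢ/kT) / Z = (0·1.0000 + 141·0.039109) / 1.0391 = 5.31 meV.

5.31 meV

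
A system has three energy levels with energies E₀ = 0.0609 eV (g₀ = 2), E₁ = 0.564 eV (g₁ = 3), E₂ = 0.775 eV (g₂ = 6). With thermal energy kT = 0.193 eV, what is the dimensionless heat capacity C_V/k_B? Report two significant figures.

Eᵢ/kT = 0.3155, 2.922, 4.016.
Z = Σ gᵢe^(−Eᵢ/kT) = 2·e^(−0.3155) + 3·e^(−2.922) + 6·e^(−4.016) = 1.459 + 0.1615 + 0.1081 = 1.729.
⟨E⟩ = 0.1525 eV, ⟨E²⟩ = 0.07039 eV².
C_V/k_B = (⟨E²⟩ − ⟨E⟩²)/(kT)² = (0.07039 − 0.02326)/0.03725 = 1.3.

1.3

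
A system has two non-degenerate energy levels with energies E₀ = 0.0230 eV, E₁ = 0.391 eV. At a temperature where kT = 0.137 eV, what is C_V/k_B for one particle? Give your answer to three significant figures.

Eᵢ/kT = 0.16788, 2.8540.
Z = Σ e^(−Eᵢ/kT) = e^(−0.16788) + e^(−2.8540) = 0.84546 + 0.057613 = 0.90307.
⟨E⟩ = 0.046477 eV, ⟨E²⟩ = 0.010249 eV².
C_V/k_B = (⟨E²⟩ − ⟨E⟩²)/(kT)² = (0.010249 − 0.0021601)/0.018769 = 0.431.

0.431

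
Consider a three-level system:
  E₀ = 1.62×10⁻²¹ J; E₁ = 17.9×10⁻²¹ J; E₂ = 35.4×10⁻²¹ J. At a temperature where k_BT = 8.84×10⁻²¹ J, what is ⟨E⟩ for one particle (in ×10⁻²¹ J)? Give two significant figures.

Eᵢ/kT = 0.1833, 2.025, 4.005.
Z = Σ e^(−Eᵢ/kT) = e^(−0.1833) + e^(−2.025) + e^(−4.005) = 0.8325 + 0.1320 + 0.01822 = 0.9827.
⟨E⟩ = Σ Eᵢ e^(−Eᵢ/kT) / Z = (1.62·0.8325 + 17.9·0.1320 + 35.4·0.01822) / 0.9827 = 4.4 ×10⁻²¹ J.

4.4 ×10⁻²¹ J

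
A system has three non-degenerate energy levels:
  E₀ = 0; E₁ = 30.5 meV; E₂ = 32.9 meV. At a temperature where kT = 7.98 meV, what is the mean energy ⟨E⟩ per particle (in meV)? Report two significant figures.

Eᵢ/kT = 0, 3.822, 4.123.
Z = Σ e^(−Eᵢ/kT) = e^(−0) + e^(−3.822) + e^(−4.123) = 1.000 + 0.02188 + 0.01620 = 1.038.
⟨E⟩ = Σ Eᵢ e^(−Eᵢ/kT) / Z = (0·1.000 + 30.5·0.02188 + 32.9·0.01620) / 1.038 = 1.2 meV.

1.2 meV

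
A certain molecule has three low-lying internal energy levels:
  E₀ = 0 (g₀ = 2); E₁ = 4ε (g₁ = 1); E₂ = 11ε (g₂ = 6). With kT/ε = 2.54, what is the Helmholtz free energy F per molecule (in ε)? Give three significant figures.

Eᵢ/kT = 0, 1.5748, 4.3307.
Z = Σ gᵢe^(−Eᵢ/kT) = 2·e^(−0) + 1·e^(−1.5748) + 6·e^(−4.3307) = 2.0000 + 0.20705 + 0.078950 = 2.2860.
F = −kT ln Z = −2.54 × ln(2.2860) = −2.54 × 0.82680 = -2.10 ε.

-2.10 ε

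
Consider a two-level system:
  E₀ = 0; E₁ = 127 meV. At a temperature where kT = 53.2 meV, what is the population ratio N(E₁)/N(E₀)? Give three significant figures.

0.0919

n₁/n₀ = exp[−(E₁−E₀)/kT] = exp(−(127 meV)/(53.2 meV)) = exp(-2.3872) = 0.0919.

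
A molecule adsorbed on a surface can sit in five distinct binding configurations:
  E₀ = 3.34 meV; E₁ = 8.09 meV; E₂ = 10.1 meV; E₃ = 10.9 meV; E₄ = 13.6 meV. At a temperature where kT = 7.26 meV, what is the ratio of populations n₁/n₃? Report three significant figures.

1.47

n₁/n₃ = exp[−(E₁−E₃)/kT] = exp(−(-2.81 meV)/(7.26 meV)) = exp(0.38705) = 1.47.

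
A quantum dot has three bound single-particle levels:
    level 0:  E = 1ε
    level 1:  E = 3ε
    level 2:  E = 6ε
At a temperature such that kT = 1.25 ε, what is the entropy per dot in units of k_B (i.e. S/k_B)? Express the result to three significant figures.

0.524

Eᵢ/kT = 0.80000, 2.4000, 4.8000.
Z = Σ e^(−Eᵢ/kT) = e^(−0.80000) + e^(−2.4000) + e^(−4.8000) = 0.44933 + 0.090718 + 0.0082297 = 0.54828.
⟨E⟩ = Σ EᵢPᵢ = 1.4060 ε.
S/k_B = ln Z + ⟨E⟩/kT = ln(0.54828) + 1.4060/1.25 = -0.60097 + 1.1248 = 0.524.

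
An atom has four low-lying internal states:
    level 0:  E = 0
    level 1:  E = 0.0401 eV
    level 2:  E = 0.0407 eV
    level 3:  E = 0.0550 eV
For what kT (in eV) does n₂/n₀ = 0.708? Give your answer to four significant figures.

0.1179 eV

n₂/n₀ = exp[−(E₂−E₀)/kT] = 0.708.
⇒ (E₂−E₀)/kT = ln(1/0.708) = ln(1.41243) = 0.345312.
kT = 0.0407 eV / 0.345312 = 0.1179 eV.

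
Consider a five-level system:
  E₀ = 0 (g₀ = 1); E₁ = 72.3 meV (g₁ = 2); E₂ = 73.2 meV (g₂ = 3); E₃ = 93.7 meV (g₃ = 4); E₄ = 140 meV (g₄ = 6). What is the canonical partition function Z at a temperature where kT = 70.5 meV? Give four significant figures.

Z = 4.662

Eᵢ/kT = 0, 1.02553, 1.03830, 1.32908, 1.98582.
Z = Σ gᵢe^(−Eᵢ/kT) = 1·e^(−0) + 2·e^(−1.02553) + 3·e^(−1.03830) + 4·e^(−1.32908) + 6·e^(−1.98582) = 1.00000 + 0.717213 + 1.06217 + 1.05888 + 0.823608 = 4.66187.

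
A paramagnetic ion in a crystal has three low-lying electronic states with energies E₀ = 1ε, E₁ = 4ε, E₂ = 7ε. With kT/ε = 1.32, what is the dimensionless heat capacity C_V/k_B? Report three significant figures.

0.611

Eᵢ/kT = 0.75758, 3.0303, 5.3030.
Z = Σ e^(−Eᵢ/kT) = e^(−0.75758) + e^(−3.0303) + e^(−5.3030) = 0.46880 + 0.048301 + 0.0049766 = 0.52208.
⟨E⟩ = 1.3347 ε, ⟨E²⟩ = 2.8453 ε².
C_V/k_B = (⟨E²⟩ − ⟨E⟩²)/(kT)² = (2.8453 − 1.7814)/1.7424 = 0.611.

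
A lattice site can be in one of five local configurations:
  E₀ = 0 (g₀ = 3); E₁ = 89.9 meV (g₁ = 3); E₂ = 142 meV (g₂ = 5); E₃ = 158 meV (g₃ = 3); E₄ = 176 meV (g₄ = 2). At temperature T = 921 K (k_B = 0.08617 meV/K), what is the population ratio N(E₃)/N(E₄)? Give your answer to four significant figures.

k_BT = 0.08617 × 921 K = 79.3626 meV.
n₃/n₄ = (g₃/g₄) exp[−(E₃−E₄)/kT] = (3/2) × exp(−(-18 meV)/(79.3626 meV)) = (3/2) × exp(0.226807) = 1.882.

1.882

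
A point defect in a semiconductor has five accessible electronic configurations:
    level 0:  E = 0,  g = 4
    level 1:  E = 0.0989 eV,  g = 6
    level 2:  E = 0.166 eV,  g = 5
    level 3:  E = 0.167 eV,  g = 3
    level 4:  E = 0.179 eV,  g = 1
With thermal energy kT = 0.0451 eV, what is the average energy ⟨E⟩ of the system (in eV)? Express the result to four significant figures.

Eᵢ/kT = 0, 2.19290, 3.68071, 3.70288, 3.96896.
Z = Σ gᵢe^(−Eᵢ/kT) = 4·e^(−0) + 6·e^(−2.19290) + 5·e^(−3.68071) + 3·e^(−3.70288) + 1·e^(−3.96896) = 4.00000 + 0.669556 + 0.126025 + 0.0739573 + 0.0188931 = 4.88843.
⟨E⟩ = Σ Eᵢ gᵢe^(−Eᵢ/kT) / Z = (0·4.00000 + 0.0989·0.669556 + 0.166·0.126025 + 0.167·0.0739573 + 0.179·0.0188931) / 4.88843 = 0.02104 eV.

0.02104 eV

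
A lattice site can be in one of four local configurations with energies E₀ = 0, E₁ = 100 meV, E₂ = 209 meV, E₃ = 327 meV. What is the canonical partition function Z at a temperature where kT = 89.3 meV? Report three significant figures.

Z = 1.45

Eᵢ/kT = 0, 1.1198, 2.3404, 3.6618.
Z = Σ e^(−Eᵢ/kT) = e^(−0) + e^(−1.1198) + e^(−2.3404) + e^(−3.6618) = 1.0000 + 0.32635 + 0.096289 + 0.025686 = 1.4483.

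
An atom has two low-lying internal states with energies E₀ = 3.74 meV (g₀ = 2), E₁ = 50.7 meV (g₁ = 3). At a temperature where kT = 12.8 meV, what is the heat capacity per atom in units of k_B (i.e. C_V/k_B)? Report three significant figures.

Eᵢ/kT = 0.29219, 3.9609.
Z = Σ gᵢe^(−Eᵢ/kT) = 2·e^(−0.29219) + 3·e^(−3.9609) = 1.4933 + 0.057138 = 1.5504.
⟨E⟩ = 5.4707 meV, ⟨E²⟩ = 108.20 meV².
C_V/k_B = (⟨E²⟩ − ⟨E⟩²)/(kT)² = (108.20 − 29.929)/163.84 = 0.478.

0.478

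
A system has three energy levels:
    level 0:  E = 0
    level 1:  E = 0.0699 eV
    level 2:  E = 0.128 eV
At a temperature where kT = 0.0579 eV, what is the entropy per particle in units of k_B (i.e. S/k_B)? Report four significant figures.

Eᵢ/kT = 0, 1.20725, 2.21071.
Z = Σ e^(−Eᵢ/kT) = e^(−0) + e^(−1.20725) + e^(−2.21071) = 1.00000 + 0.299018 + 0.109623 = 1.40864.
⟨E⟩ = Σ EᵢPᵢ = 0.0247992 eV.
S/k_B = ln Z + ⟨E⟩/kT = ln(1.40864) + 0.0247992/0.0579 = 0.342625 + 0.428311 = 0.7709.

0.7709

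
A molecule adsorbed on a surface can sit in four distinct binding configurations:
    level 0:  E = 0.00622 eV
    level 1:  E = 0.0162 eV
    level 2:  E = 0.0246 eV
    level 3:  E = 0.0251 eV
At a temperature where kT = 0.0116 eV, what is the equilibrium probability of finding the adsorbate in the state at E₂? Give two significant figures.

0.11

Eᵢ/kT = 0.5362, 1.397, 2.121, 2.164.
Z = Σ e^(−Eᵢ/kT) = e^(−0.5362) + e^(−1.397) + e^(−2.121) + e^(−2.164) = 0.5850 + 0.2473 + 0.1199 + 0.1149 = 1.067.
P₂ = e^(−E₂/kT) / Z = 0.1199/1.067 = 0.11.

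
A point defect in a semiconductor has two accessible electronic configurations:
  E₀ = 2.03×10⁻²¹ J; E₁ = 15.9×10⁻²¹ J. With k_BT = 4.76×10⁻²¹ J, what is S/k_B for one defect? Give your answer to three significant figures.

0.203

Eᵢ/kT = 0.42647, 3.3403.
Z = Σ e^(−Eᵢ/kT) = e^(−0.42647) + e^(−3.3403) = 0.65281 + 0.035426 = 0.68824.
⟨E⟩ = Σ EᵢPᵢ = 2.7439 ×10⁻²¹ J.
S/k_B = ln Z + ⟨E⟩/kT = ln(0.68824) + 2.7439/4.76 = -0.37362 + 0.57645 = 0.203.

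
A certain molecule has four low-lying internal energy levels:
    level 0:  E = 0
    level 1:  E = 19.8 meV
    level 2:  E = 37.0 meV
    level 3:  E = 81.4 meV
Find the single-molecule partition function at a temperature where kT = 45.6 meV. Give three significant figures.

Eᵢ/kT = 0, 0.43421, 0.81140, 1.7851.
Z = Σ e^(−Eᵢ/kT) = e^(−0) + e^(−0.43421) + e^(−0.81140) + e^(−1.7851) = 1.0000 + 0.64778 + 0.44424 + 0.16778 = 2.2598.

Z = 2.26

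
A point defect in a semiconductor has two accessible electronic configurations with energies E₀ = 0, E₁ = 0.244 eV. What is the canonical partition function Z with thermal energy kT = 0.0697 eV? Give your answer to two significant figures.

Eᵢ/kT = 0, 3.501.
Z = Σ e^(−Eᵢ/kT) = e^(−0) + e^(−3.501) = 1.000 + 0.03017 = 1.030.

Z = 1.0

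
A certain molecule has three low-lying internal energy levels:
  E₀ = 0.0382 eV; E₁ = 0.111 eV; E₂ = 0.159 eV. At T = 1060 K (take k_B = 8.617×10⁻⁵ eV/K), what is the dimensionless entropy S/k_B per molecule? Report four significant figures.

0.9551

k_BT = 8.617×10⁻⁵ × 1060 K = 0.0913402 eV.
Eᵢ/kT = 0.418217, 1.21524, 1.74075.
Z = Σ e^(−Eᵢ/kT) = e^(−0.418217) + e^(−1.21524) + e^(−1.74075) = 0.658219 + 0.296639 + 0.175389 = 1.13025.
⟨E⟩ = Σ EᵢPᵢ = 0.0760520 eV.
S/k_B = ln Z + ⟨E⟩/kT = ln(1.13025) + 0.0760520/0.0913402 = 0.122439 + 0.832624 = 0.9551.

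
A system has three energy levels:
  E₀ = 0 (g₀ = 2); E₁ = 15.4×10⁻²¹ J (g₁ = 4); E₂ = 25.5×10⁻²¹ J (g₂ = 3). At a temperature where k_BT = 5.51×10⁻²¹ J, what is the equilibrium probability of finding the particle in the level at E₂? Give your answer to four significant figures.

Eᵢ/kT = 0, 2.79492, 4.62795.
Z = Σ gᵢe^(−Eᵢ/kT) = 2·e^(−0) + 4·e^(−2.79492) + 3·e^(−4.62795) = 2.00000 + 0.244479 + 0.0293243 = 2.27380.
P₂ = g₂ e^(−E₂/kT) / Z = 0.0293243/2.27380 = 0.01290.

0.01290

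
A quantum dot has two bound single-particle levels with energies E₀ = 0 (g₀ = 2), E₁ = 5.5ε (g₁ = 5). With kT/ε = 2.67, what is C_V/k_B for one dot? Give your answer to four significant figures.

Eᵢ/kT = 0, 2.05993.
Z = Σ gᵢe^(−Eᵢ/kT) = 2·e^(−0) + 5·e^(−2.05993) = 2.00000 + 0.637314 = 2.63731.
⟨E⟩ = 1.32909 ε, ⟨E²⟩ = 7.31000 ε².
C_V/k_B = (⟨E²⟩ − ⟨E⟩²)/(kT)² = (7.31000 − 1.76648)/7.12890 = 0.7776.

0.7776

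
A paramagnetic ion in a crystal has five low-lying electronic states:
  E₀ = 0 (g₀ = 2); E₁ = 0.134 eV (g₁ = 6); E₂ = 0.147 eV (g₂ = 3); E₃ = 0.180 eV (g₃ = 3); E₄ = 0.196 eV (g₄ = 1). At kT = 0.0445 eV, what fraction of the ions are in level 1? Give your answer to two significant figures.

Eᵢ/kT = 0, 3.011, 3.303, 4.045, 4.404.
Z = Σ gᵢe^(−Eᵢ/kT) = 2·e^(−0) + 6·e^(−3.011) + 3·e^(−3.303) + 3·e^(−4.045) + 1·e^(−4.404) = 2.000 + 0.2955 + 0.1103 + 0.05253 + 0.01223 = 2.471.
P₁ = g₁ e^(−E₁/kT) / Z = 0.2955/2.471 = 0.12.

0.12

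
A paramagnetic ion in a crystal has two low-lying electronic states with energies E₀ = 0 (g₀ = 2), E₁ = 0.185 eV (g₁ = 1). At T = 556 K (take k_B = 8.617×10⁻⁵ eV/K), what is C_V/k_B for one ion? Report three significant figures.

0.154

k_BT = 8.617×10⁻⁵ × 556 K = 0.047911 eV.
Eᵢ/kT = 0, 3.8613.
Z = Σ gᵢe^(−Eᵢ/kT) = 2·e^(−0) + 1·e^(−3.8613) = 2.0000 + 0.021041 = 2.0210.
⟨E⟩ = 0.0019261 eV, ⟨E²⟩ = 0.00035632 eV².
C_V/k_B = (⟨E²⟩ − ⟨E⟩²)/(kT)² = (0.00035632 − 0.0000037099)/0.0022955 = 0.154.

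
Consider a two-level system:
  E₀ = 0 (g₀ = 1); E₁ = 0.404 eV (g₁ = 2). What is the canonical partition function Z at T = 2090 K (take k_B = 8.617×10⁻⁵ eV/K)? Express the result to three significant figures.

Z = 1.21

k_BT = 8.617×10⁻⁵ × 2090 K = 0.18010 eV.
Eᵢ/kT = 0, 2.2432.
Z = Σ gᵢe^(−Eᵢ/kT) = 1·e^(−0) + 2·e^(−2.2432) = 1.0000 + 0.21224 = 1.2122.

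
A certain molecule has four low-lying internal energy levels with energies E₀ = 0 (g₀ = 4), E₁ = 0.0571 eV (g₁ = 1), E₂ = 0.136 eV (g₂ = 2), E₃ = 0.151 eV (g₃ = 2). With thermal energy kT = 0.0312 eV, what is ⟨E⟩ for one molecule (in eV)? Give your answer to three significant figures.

0.00358 eV

Eᵢ/kT = 0, 1.8301, 4.3590, 4.8397.
Z = Σ gᵢe^(−Eᵢ/kT) = 4·e^(−0) + 1·e^(−1.8301) + 2·e^(−4.3590) + 2·e^(−4.8397) = 4.0000 + 0.16040 + 0.025582 + 0.015819 = 4.2018.
⟨E⟩ = Σ Eᵢ gᵢe^(−Eᵢ/kT) / Z = (0·4.0000 + 0.0571·0.16040 + 0.136·0.025582 + 0.151·0.015819) / 4.2018 = 0.00358 eV.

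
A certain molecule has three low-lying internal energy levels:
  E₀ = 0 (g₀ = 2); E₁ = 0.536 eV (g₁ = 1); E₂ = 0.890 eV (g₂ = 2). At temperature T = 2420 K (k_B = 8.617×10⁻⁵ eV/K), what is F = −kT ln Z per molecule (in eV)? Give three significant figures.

k_BT = 8.617×10⁻⁵ × 2420 K = 0.20853 eV.
Eᵢ/kT = 0, 2.5704, 4.2680.
Z = Σ gᵢe^(−Eᵢ/kT) = 2·e^(−0) + 1·e^(−2.5704) + 2·e^(−4.2680) = 2.0000 + 0.076505 + 0.028020 = 2.1045.
F = −kT ln Z = −0.20853 × ln(2.1045) = −0.20853 × 0.74408 = -0.155 eV.

-0.155 eV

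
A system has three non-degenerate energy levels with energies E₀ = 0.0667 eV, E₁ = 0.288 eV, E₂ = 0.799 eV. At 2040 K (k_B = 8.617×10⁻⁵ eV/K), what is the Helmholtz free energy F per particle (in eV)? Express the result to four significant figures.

0.02065 eV

k_BT = 8.617×10⁻⁵ × 2040 K = 0.175787 eV.
Eᵢ/kT = 0.379436, 1.63835, 4.54527.
Z = Σ e^(−Eᵢ/kT) = e^(−0.379436) + e^(−1.63835) + e^(−4.54527) = 0.684247 + 0.194300 + 0.0106173 = 0.889164.
F = −kT ln Z = −0.175787 × ln(0.889164) = −0.175787 × -0.117474 = 0.02065 eV.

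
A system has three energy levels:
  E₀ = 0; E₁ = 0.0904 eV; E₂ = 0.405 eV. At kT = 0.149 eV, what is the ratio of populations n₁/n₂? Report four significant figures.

8.260

n₁/n₂ = exp[−(E₁−E₂)/kT] = exp(−(-0.3146 eV)/(0.149 eV)) = exp(2.11141) = 8.260.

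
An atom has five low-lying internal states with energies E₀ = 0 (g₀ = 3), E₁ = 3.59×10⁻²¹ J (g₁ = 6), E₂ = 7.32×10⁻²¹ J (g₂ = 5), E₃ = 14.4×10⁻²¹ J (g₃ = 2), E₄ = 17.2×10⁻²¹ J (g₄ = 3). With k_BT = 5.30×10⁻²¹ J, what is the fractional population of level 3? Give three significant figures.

Eᵢ/kT = 0, 0.67736, 1.3811, 2.7170, 3.2453.
Z = Σ gᵢe^(−Eᵢ/kT) = 3·e^(−0) + 6·e^(−0.67736) + 5·e^(−1.3811) + 2·e^(−2.7170) + 3·e^(−3.2453) = 3.0000 + 3.0477 + 1.2565 + 0.13215 + 0.11687 = 7.5532.
P₃ = g₃ e^(−E₃/kT) / Z = 0.13215/7.5532 = 0.0175.

0.0175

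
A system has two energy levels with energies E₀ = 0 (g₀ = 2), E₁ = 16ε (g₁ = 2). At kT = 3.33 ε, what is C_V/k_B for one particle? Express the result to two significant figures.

0.19

Eᵢ/kT = 0, 4.805.
Z = Σ gᵢe^(−Eᵢ/kT) = 2·e^(−0) + 2·e^(−4.805) = 2.000 + 0.01638 = 2.016.
⟨E⟩ = 0.1300 ε, ⟨E²⟩ = 2.080 ε².
C_V/k_B = (⟨E²⟩ − ⟨E⟩²)/(kT)² = (2.080 − 0.01690)/11.09 = 0.19.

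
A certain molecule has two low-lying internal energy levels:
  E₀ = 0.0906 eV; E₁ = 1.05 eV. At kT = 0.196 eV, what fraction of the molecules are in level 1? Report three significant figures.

Eᵢ/kT = 0.46224, 5.3571.
Z = Σ e^(−Eᵢ/kT) = e^(−0.46224) + e^(−5.3571) = 0.62987 + 0.0047146 = 0.63458.
P₁ = e^(−E₁/kT) / Z = 0.0047146/0.63458 = 0.00743.

0.00743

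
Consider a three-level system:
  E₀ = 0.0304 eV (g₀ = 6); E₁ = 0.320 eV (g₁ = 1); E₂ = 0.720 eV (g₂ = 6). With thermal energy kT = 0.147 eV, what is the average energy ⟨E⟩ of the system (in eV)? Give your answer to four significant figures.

0.04305 eV

Eᵢ/kT = 0.206803, 2.17687, 4.89796.
Z = Σ gᵢe^(−Eᵢ/kT) = 6·e^(−0.206803) + 1·e^(−2.17687) + 6·e^(−4.89796) = 4.87908 + 0.113396 + 0.0447707 = 5.03725.
⟨E⟩ = Σ Eᵢ gᵢe^(−Eᵢ/kT) / Z = (0.0304·4.87908 + 0.320·0.113396 + 0.720·0.0447707) / 5.03725 = 0.04305 eV.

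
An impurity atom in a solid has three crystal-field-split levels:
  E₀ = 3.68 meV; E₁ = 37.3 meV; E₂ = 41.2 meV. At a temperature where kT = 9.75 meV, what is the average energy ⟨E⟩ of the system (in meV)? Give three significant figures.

5.45 meV

Eᵢ/kT = 0.37744, 3.8256, 4.2256.
Z = Σ e^(−Eᵢ/kT) = e^(−0.37744) + e^(−3.8256) + e^(−4.2256) = 0.68561 + 0.021805 + 0.014617 = 0.72203.
⟨E⟩ = Σ Eᵢ e^(−Eᵢ/kT) / Z = (3.68·0.68561 + 37.3·0.021805 + 41.2·0.014617) / 0.72203 = 5.45 meV.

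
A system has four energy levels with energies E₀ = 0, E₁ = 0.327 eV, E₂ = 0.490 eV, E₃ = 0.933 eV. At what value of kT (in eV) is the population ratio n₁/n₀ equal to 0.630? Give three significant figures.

n₁/n₀ = exp[−(E₁−E₀)/kT] = 0.630.
⇒ (E₁−E₀)/kT = ln(1/0.630) = ln(1.5873) = 0.46203.
kT = 0.327 eV / 0.46203 = 0.708 eV.

0.708 eV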